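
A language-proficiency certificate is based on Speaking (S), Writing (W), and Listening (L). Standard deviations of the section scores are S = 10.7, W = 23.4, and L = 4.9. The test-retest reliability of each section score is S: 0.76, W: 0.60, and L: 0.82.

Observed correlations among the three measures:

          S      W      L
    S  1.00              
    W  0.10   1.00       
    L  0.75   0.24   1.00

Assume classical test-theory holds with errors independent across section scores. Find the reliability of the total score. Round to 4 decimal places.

0.7116

Var(S+W+L) = 10.7² + 23.4² + 4.9² + 2·[10.7·23.4·0.10 + 10.7·4.9·0.75 + 23.4·4.9·0.24] = 686.06 + 183.758 = 869.818.
With uncorrelated errors the cross-covariances are all true-score covariance, so they carry over unchanged; only the diagonal terms shrink to ρᵢσᵢ².
True-score variance = [10.7²·0.76 + 23.4²·0.60 + 4.9²·0.82] + 183.758 = 435.237 + 183.758 = 618.994.
Reliability = 618.994 / 869.818 = 0.7116.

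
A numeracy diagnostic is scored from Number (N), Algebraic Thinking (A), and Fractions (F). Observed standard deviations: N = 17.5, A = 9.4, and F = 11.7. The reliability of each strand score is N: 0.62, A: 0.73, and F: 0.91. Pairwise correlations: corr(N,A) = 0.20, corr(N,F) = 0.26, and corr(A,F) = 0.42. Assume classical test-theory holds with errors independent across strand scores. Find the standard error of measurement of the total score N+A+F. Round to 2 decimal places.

12.35

Var(total) = 531.5 + 264.653 = 796.153.
True-score variance = 378.948 + 264.653 = 643.601, so reliability = 0.8084.
Error variance = 796.153 − 643.601 = 152.552; SEM = √152.552 = 12.35.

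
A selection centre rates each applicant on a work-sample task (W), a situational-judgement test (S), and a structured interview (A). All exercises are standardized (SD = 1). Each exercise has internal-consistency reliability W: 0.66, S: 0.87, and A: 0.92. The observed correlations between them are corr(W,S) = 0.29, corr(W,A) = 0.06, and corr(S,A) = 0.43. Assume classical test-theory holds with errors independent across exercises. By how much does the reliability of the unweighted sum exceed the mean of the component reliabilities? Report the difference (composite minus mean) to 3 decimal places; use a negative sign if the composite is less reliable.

0.063

Var(sum) = 3 + 1.56 = 4.56; true-score variance = 2.45 + 1.56 = 4.01; composite reliability = 0.8794.
Mean component reliability = 0.8167.
Difference = 0.8794 − 0.8167 = 0.063.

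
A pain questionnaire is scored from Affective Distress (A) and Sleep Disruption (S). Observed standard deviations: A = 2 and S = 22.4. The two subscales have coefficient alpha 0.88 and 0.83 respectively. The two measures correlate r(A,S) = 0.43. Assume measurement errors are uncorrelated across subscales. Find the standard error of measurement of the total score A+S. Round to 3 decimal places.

Var(total) = 505.76 + 38.528 = 544.288.
True-score variance = 419.981 + 38.528 = 458.509, so reliability = 0.8424.
Error variance = 544.288 − 458.509 = 85.7792; SEM = √85.7792 = 9.262.

9.262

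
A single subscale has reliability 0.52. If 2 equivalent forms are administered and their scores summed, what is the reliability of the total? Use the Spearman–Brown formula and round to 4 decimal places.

ρ_k = kρ / (1 + (k−1)ρ) = 2·0.52 / (1 + 1·0.52) = 1.040 / 1.520 = 0.6842.

0.6842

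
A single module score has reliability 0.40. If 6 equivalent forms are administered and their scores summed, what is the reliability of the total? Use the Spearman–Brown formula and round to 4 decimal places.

ρ_k = kρ / (1 + (k−1)ρ) = 6·0.40 / (1 + 5·0.40) = 2.400 / 3.000 = 0.8000.

0.8000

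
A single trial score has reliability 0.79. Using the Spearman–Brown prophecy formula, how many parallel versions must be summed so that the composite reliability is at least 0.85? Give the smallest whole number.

k ≥ ρ*(1−ρ₁)/(ρ₁(1−ρ*)) = 0.85·0.21 / (0.79·0.15) = 1.506.
Smallest integer k = 2.

2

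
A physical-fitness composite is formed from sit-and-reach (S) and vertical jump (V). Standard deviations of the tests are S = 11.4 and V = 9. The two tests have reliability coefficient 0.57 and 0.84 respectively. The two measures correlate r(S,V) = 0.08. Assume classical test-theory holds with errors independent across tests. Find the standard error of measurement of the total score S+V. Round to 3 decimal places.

Var(total) = 210.96 + 16.416 = 227.376.
True-score variance = 142.117 + 16.416 = 158.533, so reliability = 0.6972.
Error variance = 227.376 − 158.533 = 68.8428; SEM = √68.8428 = 8.297.

8.297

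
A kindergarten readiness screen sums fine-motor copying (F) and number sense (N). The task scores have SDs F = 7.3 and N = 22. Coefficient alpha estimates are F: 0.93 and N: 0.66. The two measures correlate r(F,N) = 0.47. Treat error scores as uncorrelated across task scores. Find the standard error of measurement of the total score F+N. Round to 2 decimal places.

Var(total) = 537.29 + 150.964 = 688.254.
True-score variance = 369 + 150.964 = 519.964, so reliability = 0.7555.
Error variance = 688.254 − 519.964 = 168.29; SEM = √168.29 = 12.97.

12.97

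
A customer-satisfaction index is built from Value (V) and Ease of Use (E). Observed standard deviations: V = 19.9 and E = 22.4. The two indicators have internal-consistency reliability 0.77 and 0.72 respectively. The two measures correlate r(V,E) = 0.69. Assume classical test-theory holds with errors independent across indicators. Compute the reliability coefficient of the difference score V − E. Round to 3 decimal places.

Var(V−E) = 19.9² + 22.4² − 2·19.9·22.4·0.69 = 897.77 − 615.149 = 282.621.
Because errors are independent across components, Cov(Tᵢ,Tⱼ) = Cov(Xᵢ,Xⱼ); the off-diagonal part of the true-score variance is the same as above.
True-score variance = [19.9²·0.77 + 22.4²·0.72] − 615.149 = 666.195 − 615.149 = 51.0461.
Reliability = 51.0461 / 282.621 = 0.181.

0.181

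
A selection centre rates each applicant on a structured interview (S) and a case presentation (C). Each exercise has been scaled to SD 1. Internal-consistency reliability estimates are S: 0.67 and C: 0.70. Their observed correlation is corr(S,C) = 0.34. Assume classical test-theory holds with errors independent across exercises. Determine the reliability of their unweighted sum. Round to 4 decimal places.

0.7649

Var(S+C) = 2 + 2·[0.34] = 2 + 0.68 = 2.68.
Because errors are independent across components, Cov(Tᵢ,Tⱼ) = Cov(Xᵢ,Xⱼ); the off-diagonal part of the true-score variance is the same as above.
True-score variance = [0.67 + 0.70] + 0.68 = 1.37 + 0.68 = 2.05.
Reliability = 2.05 / 2.68 = 0.7649.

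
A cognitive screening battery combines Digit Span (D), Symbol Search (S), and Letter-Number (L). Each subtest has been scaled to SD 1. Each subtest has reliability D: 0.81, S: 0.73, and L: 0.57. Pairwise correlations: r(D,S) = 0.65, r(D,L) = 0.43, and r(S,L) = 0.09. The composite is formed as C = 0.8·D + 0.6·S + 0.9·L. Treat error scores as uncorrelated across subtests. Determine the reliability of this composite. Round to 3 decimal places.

Var(C) = 0.8² + 0.6² + 0.9² + 2·[0.48·0.65 + 0.72·0.43 + 0.54·0.09] = 1.81 + 1.3404 = 3.1504.
With uncorrelated errors the cross-covariances are all true-score covariance, so they carry over unchanged; only the diagonal terms shrink to ρᵢσᵢ².
True-score variance = [0.8²·0.81 + 0.6²·0.73 + 0.9²·0.57] + 1.3404 = 1.2429 + 1.3404 = 2.5833.
Reliability = 2.5833 / 3.1504 = 0.820.

0.820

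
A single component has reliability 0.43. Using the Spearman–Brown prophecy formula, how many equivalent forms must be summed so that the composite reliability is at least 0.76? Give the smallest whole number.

5

k ≥ ρ*(1−ρ₁)/(ρ₁(1−ρ*)) = 0.76·0.57 / (0.43·0.24) = 4.198.
Smallest integer k = 5.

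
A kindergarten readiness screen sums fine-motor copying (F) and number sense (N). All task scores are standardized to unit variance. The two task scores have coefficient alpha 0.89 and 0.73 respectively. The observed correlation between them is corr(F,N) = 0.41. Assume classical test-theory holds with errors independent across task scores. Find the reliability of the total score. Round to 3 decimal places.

0.865

Var(F+N) = 2 + 2·[0.41] = 2 + 0.82 = 2.82.
Because errors are independent across components, Cov(Tᵢ,Tⱼ) = Cov(Xᵢ,Xⱼ); the off-diagonal part of the true-score variance is the same as above.
True-score variance = [0.89 + 0.73] + 0.82 = 1.62 + 0.82 = 2.44.
Reliability = 2.44 / 2.82 = 0.865.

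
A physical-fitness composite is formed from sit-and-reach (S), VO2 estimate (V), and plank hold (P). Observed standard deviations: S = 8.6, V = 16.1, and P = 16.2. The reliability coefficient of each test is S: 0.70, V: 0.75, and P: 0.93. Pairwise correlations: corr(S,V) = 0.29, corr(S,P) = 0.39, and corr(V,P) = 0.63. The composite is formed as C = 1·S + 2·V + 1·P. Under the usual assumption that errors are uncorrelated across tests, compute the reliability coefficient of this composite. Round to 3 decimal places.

Var(C) = 8.6² + 2²·16.1² + 16.2² + 2·[2·8.6·16.1·0.29 + 8.6·16.2·0.39 + 2·16.1·16.2·0.63] = 1373.24 + 926.55 = 2299.79.
With uncorrelated errors the cross-covariances are all true-score covariance, so they carry over unchanged; only the diagonal terms shrink to ρᵢσᵢ².
True-score variance = [8.6²·0.70 + 2²·16.1²·0.75 + 16.2²·0.93] + 926.55 = 1073.47 + 926.55 = 2000.02.
Reliability = 2000.02 / 2299.79 = 0.870.

0.870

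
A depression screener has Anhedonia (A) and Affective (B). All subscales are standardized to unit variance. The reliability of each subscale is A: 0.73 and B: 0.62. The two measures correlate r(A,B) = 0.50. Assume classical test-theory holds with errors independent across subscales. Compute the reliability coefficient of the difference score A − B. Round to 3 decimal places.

0.350

Var(A−B) = 1 + 1 − 2·0.50 = 2 − 1 = 1.
With uncorrelated errors the cross-covariances are all true-score covariance, so they carry over unchanged; only the diagonal terms shrink to ρᵢσᵢ².
True-score variance = [0.73 + 0.62] − 1 = 1.35 − 1 = 0.35.
Reliability = 0.35 / 1 = 0.350.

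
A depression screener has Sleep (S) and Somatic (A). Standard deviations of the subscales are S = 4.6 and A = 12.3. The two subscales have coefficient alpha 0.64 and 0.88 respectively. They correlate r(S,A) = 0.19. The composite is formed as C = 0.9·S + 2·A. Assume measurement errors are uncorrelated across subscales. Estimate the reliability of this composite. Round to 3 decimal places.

0.881

Var(C) = 0.9²·4.6² + 2²·12.3² + 2·[1.8·4.6·12.3·0.19] = 622.3 + 38.7007 = 661.
Because errors are independent across components, Cov(Tᵢ,Tⱼ) = Cov(Xᵢ,Xⱼ); the off-diagonal part of the true-score variance is the same as above.
True-score variance = [0.9²·4.6²·0.64 + 2²·12.3²·0.88] + 38.7007 = 543.51 + 38.7007 = 582.211.
Reliability = 582.211 / 661 = 0.881.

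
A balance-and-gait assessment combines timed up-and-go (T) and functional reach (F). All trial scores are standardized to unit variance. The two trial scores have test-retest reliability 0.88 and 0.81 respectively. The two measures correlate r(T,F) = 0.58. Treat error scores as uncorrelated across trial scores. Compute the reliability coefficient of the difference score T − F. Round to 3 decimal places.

0.631

Var(T−F) = 1 + 1 − 2·0.58 = 2 − 1.16 = 0.84.
Under uncorrelated errors the observed covariances equal the true-score covariances, so only the own-variance terms attenuate.
True-score variance = [0.88 + 0.81] − 1.16 = 1.69 − 1.16 = 0.53.
Reliability = 0.53 / 0.84 = 0.631.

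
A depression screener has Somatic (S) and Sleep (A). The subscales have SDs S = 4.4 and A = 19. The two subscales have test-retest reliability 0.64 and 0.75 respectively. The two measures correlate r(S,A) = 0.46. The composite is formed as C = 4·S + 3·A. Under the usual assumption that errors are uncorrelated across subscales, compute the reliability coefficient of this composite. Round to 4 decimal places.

Var(C) = 4²·4.4² + 3²·19² + 2·[12·4.4·19·0.46] = 3558.76 + 922.944 = 4481.7.
Under uncorrelated errors the observed covariances equal the true-score covariances, so only the own-variance terms attenuate.
True-score variance = [4²·4.4²·0.64 + 3²·19²·0.75] + 922.944 = 2635 + 922.944 = 3557.94.
Reliability = 3557.94 / 4481.7 = 0.7939.

0.7939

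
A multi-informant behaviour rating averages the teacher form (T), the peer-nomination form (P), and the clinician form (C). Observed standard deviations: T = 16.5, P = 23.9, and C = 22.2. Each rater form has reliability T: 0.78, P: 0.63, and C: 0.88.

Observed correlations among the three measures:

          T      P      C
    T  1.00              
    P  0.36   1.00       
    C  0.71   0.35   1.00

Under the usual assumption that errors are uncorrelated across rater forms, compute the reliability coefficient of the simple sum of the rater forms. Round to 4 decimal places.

0.8685

Var(T+P+C) = 16.5² + 23.9² + 22.2² + 2·[16.5·23.9·0.36 + 16.5·22.2·0.71 + 23.9·22.2·0.35] = 1336.3 + 1175.48 = 2511.78.
With uncorrelated errors the cross-covariances are all true-score covariance, so they carry over unchanged; only the diagonal terms shrink to ρᵢσᵢ².
True-score variance = [16.5²·0.78 + 23.9²·0.63 + 22.2²·0.88] + 1175.48 = 1005.92 + 1175.48 = 2181.4.
Reliability = 2181.4 / 2511.78 = 0.8685.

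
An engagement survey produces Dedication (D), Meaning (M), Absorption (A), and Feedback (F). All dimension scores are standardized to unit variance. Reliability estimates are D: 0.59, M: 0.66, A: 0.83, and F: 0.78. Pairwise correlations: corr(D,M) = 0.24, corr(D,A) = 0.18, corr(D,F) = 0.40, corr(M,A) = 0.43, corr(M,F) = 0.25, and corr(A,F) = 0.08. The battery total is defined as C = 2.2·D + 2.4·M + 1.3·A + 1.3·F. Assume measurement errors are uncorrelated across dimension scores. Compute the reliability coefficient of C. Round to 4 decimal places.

Var(C) = 2.2² + 2.4² + 1.3² + 1.3² + 2·[5.28·0.24 + 2.86·0.18 + 2.86·0.40 + 3.12·0.43 + 3.12·0.25 + 1.69·0.08] = 13.98 + 10.3656 = 24.3456.
Under uncorrelated errors the observed covariances equal the true-score covariances, so only the own-variance terms attenuate.
True-score variance = [2.2²·0.59 + 2.4²·0.66 + 1.3²·0.83 + 1.3²·0.78] + 10.3656 = 9.3781 + 10.3656 = 19.7437.
Reliability = 19.7437 / 24.3456 = 0.8110.

0.8110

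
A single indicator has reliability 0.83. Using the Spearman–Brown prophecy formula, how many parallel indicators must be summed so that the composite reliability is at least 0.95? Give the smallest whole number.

4

k ≥ ρ*(1−ρ₁)/(ρ₁(1−ρ*)) = 0.95·0.17 / (0.83·0.05) = 3.892.
Smallest integer k = 4.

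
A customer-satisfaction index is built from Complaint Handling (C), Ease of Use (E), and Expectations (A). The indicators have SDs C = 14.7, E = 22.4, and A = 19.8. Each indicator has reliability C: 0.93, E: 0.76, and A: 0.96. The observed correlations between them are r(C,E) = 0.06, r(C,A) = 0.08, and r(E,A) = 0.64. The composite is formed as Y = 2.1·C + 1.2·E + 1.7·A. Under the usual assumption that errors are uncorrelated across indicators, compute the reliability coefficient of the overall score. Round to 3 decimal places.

0.933

Var(Y) = 2.1²·14.7² + 1.2²·22.4² + 1.7²·19.8² + 2·[2.52·14.7·22.4·0.06 + 3.57·14.7·19.8·0.08 + 2.04·22.4·19.8·0.64] = 2808.49 + 1423.95 = 4232.43.
Under uncorrelated errors the observed covariances equal the true-score covariances, so only the own-variance terms attenuate.
True-score variance = [2.1²·14.7²·0.93 + 1.2²·22.4²·0.76 + 1.7²·19.8²·0.96] + 1423.95 = 2523.05 + 1423.95 = 3947.
Reliability = 3947 / 4232.43 = 0.933.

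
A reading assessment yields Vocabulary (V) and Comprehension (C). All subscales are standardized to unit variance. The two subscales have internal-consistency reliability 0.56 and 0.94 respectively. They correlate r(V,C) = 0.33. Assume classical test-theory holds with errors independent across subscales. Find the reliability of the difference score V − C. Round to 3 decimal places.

0.627

Var(V−C) = 1 + 1 − 2·0.33 = 2 − 0.66 = 1.34.
Because errors are independent across components, Cov(Tᵢ,Tⱼ) = Cov(Xᵢ,Xⱼ); the off-diagonal part of the true-score variance is the same as above.
True-score variance = [0.56 + 0.94] − 0.66 = 1.5 − 0.66 = 0.84.
Reliability = 0.84 / 1.34 = 0.627.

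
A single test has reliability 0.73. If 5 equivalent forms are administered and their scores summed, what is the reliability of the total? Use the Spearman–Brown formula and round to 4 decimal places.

0.9311

ρ_k = kρ / (1 + (k−1)ρ) = 5·0.73 / (1 + 4·0.73) = 3.650 / 3.920 = 0.9311.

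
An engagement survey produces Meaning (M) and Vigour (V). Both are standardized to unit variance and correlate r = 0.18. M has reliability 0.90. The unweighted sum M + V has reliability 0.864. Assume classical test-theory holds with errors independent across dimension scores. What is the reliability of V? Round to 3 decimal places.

Var(M+V) = 2 + 2·0.18 = 2.360.
True-score variance = ρ_M + ρ_V + 2·0.18, so 0.864 = (0.90 + ρ_V + 0.36) / 2.360.
ρ_V = 0.864·2.360 − 0.90 − 0.36 = 0.779.

0.779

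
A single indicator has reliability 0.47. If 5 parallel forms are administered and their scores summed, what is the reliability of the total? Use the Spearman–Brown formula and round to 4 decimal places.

0.8160

ρ_k = kρ / (1 + (k−1)ρ) = 5·0.47 / (1 + 4·0.47) = 2.350 / 2.880 = 0.8160.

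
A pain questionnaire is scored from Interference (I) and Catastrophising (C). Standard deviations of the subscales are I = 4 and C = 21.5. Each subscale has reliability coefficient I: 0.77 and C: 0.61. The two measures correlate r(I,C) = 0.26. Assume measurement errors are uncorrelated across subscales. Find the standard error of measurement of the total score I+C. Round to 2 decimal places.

Var(total) = 478.25 + 44.72 = 522.97.
True-score variance = 294.292 + 44.72 = 339.012, so reliability = 0.6482.
Error variance = 522.97 − 339.012 = 183.958; SEM = √183.958 = 13.56.

13.56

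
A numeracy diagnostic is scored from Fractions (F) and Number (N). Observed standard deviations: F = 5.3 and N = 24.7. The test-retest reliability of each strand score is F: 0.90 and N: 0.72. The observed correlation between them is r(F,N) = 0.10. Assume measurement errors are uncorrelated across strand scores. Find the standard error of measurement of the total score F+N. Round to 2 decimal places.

13.18

Var(total) = 638.18 + 26.182 = 664.362.
True-score variance = 464.546 + 26.182 = 490.728, so reliability = 0.7386.
Error variance = 664.362 − 490.728 = 173.634; SEM = √173.634 = 13.18.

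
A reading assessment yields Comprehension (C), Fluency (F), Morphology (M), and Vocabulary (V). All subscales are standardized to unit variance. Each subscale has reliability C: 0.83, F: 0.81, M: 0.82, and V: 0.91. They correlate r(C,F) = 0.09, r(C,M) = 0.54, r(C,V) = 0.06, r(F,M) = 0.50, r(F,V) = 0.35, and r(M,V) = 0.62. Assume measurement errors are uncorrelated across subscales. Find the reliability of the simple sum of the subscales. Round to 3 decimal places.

0.924

Var(C+F+M+V) = 4 + 2·[0.09 + 0.54 + 0.06 + 0.50 + 0.35 + 0.62] = 4 + 4.32 = 8.32.
With uncorrelated errors the cross-covariances are all true-score covariance, so they carry over unchanged; only the diagonal terms shrink to ρᵢσᵢ².
True-score variance = [0.83 + 0.81 + 0.82 + 0.91] + 4.32 = 3.37 + 4.32 = 7.69.
Reliability = 7.69 / 8.32 = 0.924.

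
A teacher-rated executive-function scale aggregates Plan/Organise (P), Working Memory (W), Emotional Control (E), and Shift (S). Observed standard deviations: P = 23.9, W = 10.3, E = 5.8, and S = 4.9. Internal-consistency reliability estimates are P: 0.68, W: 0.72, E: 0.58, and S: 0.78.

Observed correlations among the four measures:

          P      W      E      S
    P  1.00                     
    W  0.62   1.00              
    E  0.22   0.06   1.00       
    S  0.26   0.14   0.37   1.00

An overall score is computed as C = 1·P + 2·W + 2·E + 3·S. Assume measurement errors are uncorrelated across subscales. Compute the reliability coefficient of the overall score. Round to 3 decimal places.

0.838

Var(C) = 23.9² + 2²·10.3² + 2²·5.8² + 3²·4.9² + 2·[2·23.9·10.3·0.62 + 2·23.9·5.8·0.22 + 3·23.9·4.9·0.26 + 4·10.3·5.8·0.06 + 6·10.3·4.9·0.14 + 6·5.8·4.9·0.37] = 1346.22 + 1154.83 = 2501.05.
With uncorrelated errors the cross-covariances are all true-score covariance, so they carry over unchanged; only the diagonal terms shrink to ρᵢσᵢ².
True-score variance = [23.9²·0.68 + 2²·10.3²·0.72 + 2²·5.8²·0.58 + 3²·4.9²·0.78] + 1154.83 = 940.557 + 1154.83 = 2095.39.
Reliability = 2095.39 / 2501.05 = 0.838.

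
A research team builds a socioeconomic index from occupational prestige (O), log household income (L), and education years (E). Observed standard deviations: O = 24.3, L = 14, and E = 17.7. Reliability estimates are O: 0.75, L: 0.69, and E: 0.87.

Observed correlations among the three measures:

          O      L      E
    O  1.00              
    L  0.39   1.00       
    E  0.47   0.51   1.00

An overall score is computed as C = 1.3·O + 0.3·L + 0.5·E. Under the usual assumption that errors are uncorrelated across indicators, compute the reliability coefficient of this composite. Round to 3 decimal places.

0.823

Var(C) = 1.3²·24.3² + 0.3²·14² + 0.5²·17.7² + 2·[0.39·24.3·14·0.39 + 0.65·24.3·17.7·0.47 + 0.15·14·17.7·0.51] = 1093.89 + 404.199 = 1498.09.
Because errors are independent across components, Cov(Tᵢ,Tⱼ) = Cov(Xᵢ,Xⱼ); the off-diagonal part of the true-score variance is the same as above.
True-score variance = [1.3²·24.3²·0.75 + 0.3²·14²·0.69 + 0.5²·17.7²·0.87] + 404.199 = 828.758 + 404.199 = 1232.96.
Reliability = 1232.96 / 1498.09 = 0.823.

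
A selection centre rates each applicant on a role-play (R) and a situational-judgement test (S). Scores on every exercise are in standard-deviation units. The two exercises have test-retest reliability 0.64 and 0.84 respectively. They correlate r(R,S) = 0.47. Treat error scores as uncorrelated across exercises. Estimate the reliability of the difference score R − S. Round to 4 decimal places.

Var(R−S) = 1 + 1 − 2·0.47 = 2 − 0.94 = 1.06.
Because errors are independent across components, Cov(Tᵢ,Tⱼ) = Cov(Xᵢ,Xⱼ); the off-diagonal part of the true-score variance is the same as above.
True-score variance = [0.64 + 0.84] − 0.94 = 1.48 − 0.94 = 0.54.
Reliability = 0.54 / 1.06 = 0.5094.

0.5094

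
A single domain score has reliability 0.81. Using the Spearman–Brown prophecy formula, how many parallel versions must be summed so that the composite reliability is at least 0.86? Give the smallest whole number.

k ≥ ρ*(1−ρ₁)/(ρ₁(1−ρ*)) = 0.86·0.19 / (0.81·0.14) = 1.441.
Smallest integer k = 2.

2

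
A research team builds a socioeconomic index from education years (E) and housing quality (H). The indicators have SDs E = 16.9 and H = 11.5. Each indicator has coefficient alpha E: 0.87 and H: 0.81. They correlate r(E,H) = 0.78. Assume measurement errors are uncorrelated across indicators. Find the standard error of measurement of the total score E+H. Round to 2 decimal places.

7.89

Var(total) = 417.86 + 303.186 = 721.046.
True-score variance = 355.603 + 303.186 = 658.789, so reliability = 0.9137.
Error variance = 721.046 − 658.789 = 62.2568; SEM = √62.2568 = 7.89.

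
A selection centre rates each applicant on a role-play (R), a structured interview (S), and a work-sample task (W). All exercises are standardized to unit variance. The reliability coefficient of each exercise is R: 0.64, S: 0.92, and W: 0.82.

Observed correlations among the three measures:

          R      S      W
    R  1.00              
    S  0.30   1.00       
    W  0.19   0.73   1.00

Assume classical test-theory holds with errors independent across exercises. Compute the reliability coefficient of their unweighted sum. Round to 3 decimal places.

0.886

Var(R+S+W) = 3 + 2·[0.30 + 0.19 + 0.73] = 3 + 2.44 = 5.44.
Because errors are independent across components, Cov(Tᵢ,Tⱼ) = Cov(Xᵢ,Xⱼ); the off-diagonal part of the true-score variance is the same as above.
True-score variance = [0.64 + 0.92 + 0.82] + 2.44 = 2.38 + 2.44 = 4.82.
Reliability = 4.82 / 5.44 = 0.886.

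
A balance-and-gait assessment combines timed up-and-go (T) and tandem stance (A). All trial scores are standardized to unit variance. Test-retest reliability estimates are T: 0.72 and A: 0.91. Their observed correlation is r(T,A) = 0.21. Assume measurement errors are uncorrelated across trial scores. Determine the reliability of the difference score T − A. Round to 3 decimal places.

Var(T−A) = 1 + 1 − 2·0.21 = 2 − 0.42 = 1.58.
Under uncorrelated errors the observed covariances equal the true-score covariances, so only the own-variance terms attenuate.
True-score variance = [0.72 + 0.91] − 0.42 = 1.63 − 0.42 = 1.21.
Reliability = 1.21 / 1.58 = 0.766.

0.766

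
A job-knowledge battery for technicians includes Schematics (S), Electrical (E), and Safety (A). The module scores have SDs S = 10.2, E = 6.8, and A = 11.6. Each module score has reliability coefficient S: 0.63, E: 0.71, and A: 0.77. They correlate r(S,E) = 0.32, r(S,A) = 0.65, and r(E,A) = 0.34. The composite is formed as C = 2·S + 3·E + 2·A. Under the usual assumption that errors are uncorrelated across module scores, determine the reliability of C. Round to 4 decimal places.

Var(C) = 2²·10.2² + 3²·6.8² + 2²·11.6² + 2·[6·10.2·6.8·0.32 + 4·10.2·11.6·0.65 + 6·6.8·11.6·0.34] = 1370.56 + 1203.44 = 2574.
Because errors are independent across components, Cov(Tᵢ,Tⱼ) = Cov(Xᵢ,Xⱼ); the off-diagonal part of the true-score variance is the same as above.
True-score variance = [2²·10.2²·0.63 + 3²·6.8²·0.71 + 2²·11.6²·0.77] + 1203.44 = 972.099 + 1203.44 = 2175.54.
Reliability = 2175.54 / 2574 = 0.8452.

0.8452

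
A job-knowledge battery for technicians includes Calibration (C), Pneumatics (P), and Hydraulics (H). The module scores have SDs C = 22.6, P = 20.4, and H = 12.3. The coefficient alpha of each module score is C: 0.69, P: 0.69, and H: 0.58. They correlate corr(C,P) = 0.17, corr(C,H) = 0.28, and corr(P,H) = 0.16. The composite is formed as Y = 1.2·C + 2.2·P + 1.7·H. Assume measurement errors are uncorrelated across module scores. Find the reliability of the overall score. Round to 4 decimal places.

0.7544

Var(Y) = 1.2²·22.6² + 2.2²·20.4² + 1.7²·12.3² + 2·[2.64·22.6·20.4·0.17 + 2.04·22.6·12.3·0.28 + 3.74·20.4·12.3·0.16] = 3186.94 + 1031.69 = 4218.63.
Under uncorrelated errors the observed covariances equal the true-score covariances, so only the own-variance terms attenuate.
True-score variance = [1.2²·22.6²·0.69 + 2.2²·20.4²·0.69 + 1.7²·12.3²·0.58] + 1031.69 = 2150.89 + 1031.69 = 3182.59.
Reliability = 3182.59 / 4218.63 = 0.7544.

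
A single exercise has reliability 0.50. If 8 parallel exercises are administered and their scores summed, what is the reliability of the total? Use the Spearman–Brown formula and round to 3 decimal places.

ρ_k = kρ / (1 + (k−1)ρ) = 8·0.50 / (1 + 7·0.50) = 4.000 / 4.500 = 0.889.

0.889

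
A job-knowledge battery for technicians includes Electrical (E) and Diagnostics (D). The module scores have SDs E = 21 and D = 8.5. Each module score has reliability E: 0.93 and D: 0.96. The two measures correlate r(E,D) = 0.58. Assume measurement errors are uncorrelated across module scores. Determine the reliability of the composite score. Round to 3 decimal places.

Var(E+D) = 21² + 8.5² + 2·[21·8.5·0.58] = 513.25 + 207.06 = 720.31.
Because errors are independent across components, Cov(Tᵢ,Tⱼ) = Cov(Xᵢ,Xⱼ); the off-diagonal part of the true-score variance is the same as above.
True-score variance = [21²·0.93 + 8.5²·0.96] + 207.06 = 479.49 + 207.06 = 686.55.
Reliability = 686.55 / 720.31 = 0.953.

0.953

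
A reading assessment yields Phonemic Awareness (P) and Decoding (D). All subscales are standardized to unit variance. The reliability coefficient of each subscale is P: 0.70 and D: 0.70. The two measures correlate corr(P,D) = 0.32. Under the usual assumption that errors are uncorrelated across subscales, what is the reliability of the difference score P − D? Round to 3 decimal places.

Var(P−D) = 1 + 1 − 2·0.32 = 2 − 0.64 = 1.36.
With uncorrelated errors the cross-covariances are all true-score covariance, so they carry over unchanged; only the diagonal terms shrink to ρᵢσᵢ².
True-score variance = [0.70 + 0.70] − 0.64 = 1.4 − 0.64 = 0.76.
Reliability = 0.76 / 1.36 = 0.559.

0.559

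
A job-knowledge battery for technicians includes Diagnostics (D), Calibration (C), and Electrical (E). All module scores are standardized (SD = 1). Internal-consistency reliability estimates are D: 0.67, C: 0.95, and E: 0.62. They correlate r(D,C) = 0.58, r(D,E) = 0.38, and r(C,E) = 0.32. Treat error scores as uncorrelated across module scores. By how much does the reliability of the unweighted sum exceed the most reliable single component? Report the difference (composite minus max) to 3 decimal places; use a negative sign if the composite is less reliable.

Var(sum) = 3 + 2.56 = 5.56; true-score variance = 2.24 + 2.56 = 4.8; composite reliability = 0.8633.
Max component reliability = 0.9500.
Difference = 0.8633 − 0.9500 = -0.087.

-0.087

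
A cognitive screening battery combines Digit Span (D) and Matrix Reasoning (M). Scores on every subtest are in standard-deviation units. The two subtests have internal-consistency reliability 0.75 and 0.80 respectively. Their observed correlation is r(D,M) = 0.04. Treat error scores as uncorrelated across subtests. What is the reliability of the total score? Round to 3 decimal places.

0.784

Var(D+M) = 2 + 2·[0.04] = 2 + 0.08 = 2.08.
With uncorrelated errors the cross-covariances are all true-score covariance, so they carry over unchanged; only the diagonal terms shrink to ρᵢσᵢ².
True-score variance = [0.75 + 0.80] + 0.08 = 1.55 + 0.08 = 1.63.
Reliability = 1.63 / 2.08 = 0.784.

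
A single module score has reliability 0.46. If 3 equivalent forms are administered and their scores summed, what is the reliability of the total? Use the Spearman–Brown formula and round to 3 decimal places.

0.719

ρ_k = kρ / (1 + (k−1)ρ) = 3·0.46 / (1 + 2·0.46) = 1.380 / 1.920 = 0.719.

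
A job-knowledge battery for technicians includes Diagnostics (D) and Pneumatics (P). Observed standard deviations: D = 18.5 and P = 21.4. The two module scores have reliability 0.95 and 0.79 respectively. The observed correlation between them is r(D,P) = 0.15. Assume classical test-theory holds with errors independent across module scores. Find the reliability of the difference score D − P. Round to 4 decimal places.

Var(D−P) = 18.5² + 21.4² − 2·18.5·21.4·0.15 = 800.21 − 118.77 = 681.44.
Under uncorrelated errors the observed covariances equal the true-score covariances, so only the own-variance terms attenuate.
True-score variance = [18.5²·0.95 + 21.4²·0.79] − 118.77 = 686.926 − 118.77 = 568.156.
Reliability = 568.156 / 681.44 = 0.8338.

0.8338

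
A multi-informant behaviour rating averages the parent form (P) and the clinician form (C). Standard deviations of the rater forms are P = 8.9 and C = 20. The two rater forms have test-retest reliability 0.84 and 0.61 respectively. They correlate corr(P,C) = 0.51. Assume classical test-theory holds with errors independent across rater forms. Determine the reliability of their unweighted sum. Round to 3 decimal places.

Var(P+C) = 8.9² + 20² + 2·[8.9·20·0.51] = 479.21 + 181.56 = 660.77.
Under uncorrelated errors the observed covariances equal the true-score covariances, so only the own-variance terms attenuate.
True-score variance = [8.9²·0.84 + 20²·0.61] + 181.56 = 310.536 + 181.56 = 492.096.
Reliability = 492.096 / 660.77 = 0.745.

0.745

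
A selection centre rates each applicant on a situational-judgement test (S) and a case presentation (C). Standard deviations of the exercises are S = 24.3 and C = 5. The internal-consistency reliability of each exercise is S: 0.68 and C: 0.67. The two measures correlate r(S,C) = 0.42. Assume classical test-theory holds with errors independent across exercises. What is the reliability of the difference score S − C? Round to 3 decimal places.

0.616

Var(S−C) = 24.3² + 5² − 2·24.3·5·0.42 = 615.49 − 102.06 = 513.43.
Because errors are independent across components, Cov(Tᵢ,Tⱼ) = Cov(Xᵢ,Xⱼ); the off-diagonal part of the true-score variance is the same as above.
True-score variance = [24.3²·0.68 + 5²·0.67] − 102.06 = 418.283 − 102.06 = 316.223.
Reliability = 316.223 / 513.43 = 0.616.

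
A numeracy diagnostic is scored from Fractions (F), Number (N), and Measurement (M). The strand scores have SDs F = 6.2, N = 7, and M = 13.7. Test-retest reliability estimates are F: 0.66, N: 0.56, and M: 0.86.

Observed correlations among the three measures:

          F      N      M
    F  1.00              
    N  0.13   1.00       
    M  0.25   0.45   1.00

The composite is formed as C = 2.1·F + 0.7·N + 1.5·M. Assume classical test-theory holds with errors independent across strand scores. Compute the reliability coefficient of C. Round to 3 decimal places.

0.851

Var(C) = 2.1²·6.2² + 0.7²·7² + 1.5²·13.7² + 2·[1.47·6.2·7·0.13 + 3.15·6.2·13.7·0.25 + 1.05·7·13.7·0.45] = 615.833 + 240.993 = 856.826.
With uncorrelated errors the cross-covariances are all true-score covariance, so they carry over unchanged; only the diagonal terms shrink to ρᵢσᵢ².
True-score variance = [2.1²·6.2²·0.66 + 0.7²·7²·0.56 + 1.5²·13.7²·0.86] + 240.993 = 488.509 + 240.993 = 729.503.
Reliability = 729.503 / 856.826 = 0.851.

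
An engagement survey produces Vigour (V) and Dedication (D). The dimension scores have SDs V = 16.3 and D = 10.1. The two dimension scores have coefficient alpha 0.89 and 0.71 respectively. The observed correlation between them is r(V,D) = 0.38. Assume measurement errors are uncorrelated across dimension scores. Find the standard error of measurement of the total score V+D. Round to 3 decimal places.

Var(total) = 367.7 + 125.119 = 492.819.
True-score variance = 308.891 + 125.119 = 434.01, so reliability = 0.8807.
Error variance = 492.819 − 434.01 = 58.8088; SEM = √58.8088 = 7.669.

7.669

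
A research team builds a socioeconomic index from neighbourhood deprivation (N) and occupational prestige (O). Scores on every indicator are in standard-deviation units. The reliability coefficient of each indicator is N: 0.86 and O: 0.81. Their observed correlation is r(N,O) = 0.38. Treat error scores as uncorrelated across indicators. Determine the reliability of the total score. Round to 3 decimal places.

0.880

Var(N+O) = 2 + 2·[0.38] = 2 + 0.76 = 2.76.
With uncorrelated errors the cross-covariances are all true-score covariance, so they carry over unchanged; only the diagonal terms shrink to ρᵢσᵢ².
True-score variance = [0.86 + 0.81] + 0.76 = 1.67 + 0.76 = 2.43.
Reliability = 2.43 / 2.76 = 0.880.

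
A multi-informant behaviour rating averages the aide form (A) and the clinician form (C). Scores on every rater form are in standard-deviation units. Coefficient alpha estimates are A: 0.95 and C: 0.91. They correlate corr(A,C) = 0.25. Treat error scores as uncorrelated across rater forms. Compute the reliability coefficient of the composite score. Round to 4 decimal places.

Var(A+C) = 2 + 2·[0.25] = 2 + 0.5 = 2.5.
With uncorrelated errors the cross-covariances are all true-score covariance, so they carry over unchanged; only the diagonal terms shrink to ρᵢσᵢ².
True-score variance = [0.95 + 0.91] + 0.5 = 1.86 + 0.5 = 2.36.
Reliability = 2.36 / 2.5 = 0.9440.

0.9440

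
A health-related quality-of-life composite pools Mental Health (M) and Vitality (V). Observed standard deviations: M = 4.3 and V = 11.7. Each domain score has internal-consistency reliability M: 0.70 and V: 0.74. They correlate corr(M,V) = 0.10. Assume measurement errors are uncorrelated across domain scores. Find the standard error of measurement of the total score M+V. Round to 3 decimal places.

Var(total) = 155.38 + 10.062 = 165.442.
True-score variance = 114.242 + 10.062 = 124.304, so reliability = 0.7513.
Error variance = 165.442 − 124.304 = 41.1384; SEM = √41.1384 = 6.414.

6.414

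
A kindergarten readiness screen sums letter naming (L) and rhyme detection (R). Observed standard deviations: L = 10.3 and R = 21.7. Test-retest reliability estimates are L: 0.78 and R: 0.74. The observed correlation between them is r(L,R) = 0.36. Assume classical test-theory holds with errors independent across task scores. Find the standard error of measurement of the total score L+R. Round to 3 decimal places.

Var(total) = 576.98 + 160.927 = 737.907.
True-score variance = 431.209 + 160.927 = 592.136, so reliability = 0.8025.
Error variance = 737.907 − 592.136 = 145.771; SEM = √145.771 = 12.074.

12.074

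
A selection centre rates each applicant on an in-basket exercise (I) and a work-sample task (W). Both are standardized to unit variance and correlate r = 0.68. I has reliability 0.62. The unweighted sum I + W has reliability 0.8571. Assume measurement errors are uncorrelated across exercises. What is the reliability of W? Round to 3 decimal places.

Var(I+W) = 2 + 2·0.68 = 3.360.
True-score variance = ρ_I + ρ_W + 2·0.68, so 0.8571 = (0.62 + ρ_W + 1.36) / 3.360.
ρ_W = 0.8571·3.360 − 0.62 − 1.36 = 0.900.

0.900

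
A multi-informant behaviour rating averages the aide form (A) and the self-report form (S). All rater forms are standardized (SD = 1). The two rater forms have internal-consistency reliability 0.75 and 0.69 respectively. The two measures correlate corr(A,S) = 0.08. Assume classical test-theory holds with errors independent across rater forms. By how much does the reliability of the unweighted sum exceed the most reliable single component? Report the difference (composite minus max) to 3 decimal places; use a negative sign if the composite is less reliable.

Var(sum) = 2 + 0.16 = 2.16; true-score variance = 1.44 + 0.16 = 1.6; composite reliability = 0.7407.
Max component reliability = 0.7500.
Difference = 0.7407 − 0.7500 = -0.009.

-0.009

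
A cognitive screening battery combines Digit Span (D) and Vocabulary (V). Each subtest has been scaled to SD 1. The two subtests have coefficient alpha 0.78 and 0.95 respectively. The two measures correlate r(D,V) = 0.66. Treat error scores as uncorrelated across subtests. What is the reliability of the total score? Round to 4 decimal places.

0.9187

Var(D+V) = 2 + 2·[0.66] = 2 + 1.32 = 3.32.
With uncorrelated errors the cross-covariances are all true-score covariance, so they carry over unchanged; only the diagonal terms shrink to ρᵢσᵢ².
True-score variance = [0.78 + 0.95] + 1.32 = 1.73 + 1.32 = 3.05.
Reliability = 3.05 / 3.32 = 0.9187.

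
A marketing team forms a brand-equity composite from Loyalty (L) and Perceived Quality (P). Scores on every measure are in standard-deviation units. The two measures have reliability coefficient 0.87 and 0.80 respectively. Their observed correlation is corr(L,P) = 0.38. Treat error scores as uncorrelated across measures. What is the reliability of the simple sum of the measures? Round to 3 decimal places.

Var(L+P) = 2 + 2·[0.38] = 2 + 0.76 = 2.76.
With uncorrelated errors the cross-covariances are all true-score covariance, so they carry over unchanged; only the diagonal terms shrink to ρᵢσᵢ².
True-score variance = [0.87 + 0.80] + 0.76 = 1.67 + 0.76 = 2.43.
Reliability = 2.43 / 2.76 = 0.880.

0.880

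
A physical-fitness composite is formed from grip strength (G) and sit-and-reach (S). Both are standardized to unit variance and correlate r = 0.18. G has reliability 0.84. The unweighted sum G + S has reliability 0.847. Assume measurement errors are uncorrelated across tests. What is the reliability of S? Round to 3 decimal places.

0.799

Var(G+S) = 2 + 2·0.18 = 2.360.
True-score variance = ρ_G + ρ_S + 2·0.18, so 0.847 = (0.84 + ρ_S + 0.36) / 2.360.
ρ_S = 0.847·2.360 − 0.84 − 0.36 = 0.799.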